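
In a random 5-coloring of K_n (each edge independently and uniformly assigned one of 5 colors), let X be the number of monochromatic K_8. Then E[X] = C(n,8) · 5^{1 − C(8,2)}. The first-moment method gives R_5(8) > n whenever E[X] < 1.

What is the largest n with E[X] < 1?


We need C(n, 8) · 5^{1 − 28} < 1, i.e. C(n, 8) < 5^{28 − 1} = 7450580596923828125.
Check values of n near the boundary:
  n = 858: C(858, 8) = 7049584530256467771; 7049584530256467771 < 7450580596923828125? YES
  n = 859: C(859, 8) = 7115855595170747139; 7115855595170747139 < 7450580596923828125? YES
  n = 860: C(860, 8) = 7182671140665308145; 7182671140665308145 < 7450580596923828125? YES
  n = 861: C(861, 8) = 7250034996615275865; 7250034996615275865 < 7450580596923828125? YES
  n = 862: C(862, 8) = 7317951015318931845; 7317951015318931845 < 7450580596923828125? YES
  n = 863: C(863, 8) = 7386423071602617757; 7386423071602617757 < 7450580596923828125? YES
  n = 864: C(864, 8) = 7455455062926006708; 7455455062926006708 < 7450580596923828125? NO
  n = 865: C(865, 8) = 7525050909487743060; 7525050909487743060 < 7450580596923828125? NO
The largest n with C(n, 8) < 7450580596923828125 is n = 863 (where E[X] = 7386423071602617757/7450580596923828125 ≈ 0.991). Hence R_5(8) > 863, i.e. R_5(8) ≥ 864.

Largest n = 863; hence R_5(8) > 863.


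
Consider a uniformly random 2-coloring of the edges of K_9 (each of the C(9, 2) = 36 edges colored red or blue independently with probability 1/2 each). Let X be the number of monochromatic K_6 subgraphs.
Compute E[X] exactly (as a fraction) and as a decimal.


Let X = Σ_S X_S over the C(9, 6) = 84 subsets S of size 6, where X_S = 1 if the K_6 on S is monochromatic.
For a fixed S, the K_6 on S has C(6, 2) = 15 edges. P[all 15 edges red] = (1/2)^15, and likewise for blue, so P[monochromatic] = 2·(1/2)^15 = 2^{1 − 15} = 1/16384.
By linearity of expectation: E[X] = C(9, 6) · 2^{1 − 15} = 84 · 1/16384 = 21/4096.
Numerically: E[X] ≈ 0.0051.

E[X] = C(9,6)·2^(1−C(6,2)) = 21/4096 ≈ 0.0051.


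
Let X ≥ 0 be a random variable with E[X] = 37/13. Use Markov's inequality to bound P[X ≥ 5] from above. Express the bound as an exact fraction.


μ = E[X] = 37/13, a = 5.
Markov: P[X ≥ 5] ≤ μ/a = (37/13)/5 = 37/65.
Numerically: ≈ 0.56923.
(Since a = 5 > μ = 2.84615, the bound 37/65 is < 1 and informative.)

P[X ≥ 5] ≤ 37/65 ≈ 0.56923.


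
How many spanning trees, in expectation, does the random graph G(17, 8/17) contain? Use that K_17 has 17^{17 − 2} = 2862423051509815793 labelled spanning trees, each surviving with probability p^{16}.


K_17 has 17^{17 − 2} = 2862423051509815793 labelled spanning trees.
For each such spanning tree H, let X_H = 1 if all 16 edges of H are present in G. Then P[X_H = 1] = p^{16} = (8/17)^{16} = 281474976710656/48661191875666868481.
Summing the indicators: E[X] = Σ_H E[X_H] = 2862423051509815793 · p^{16} = 2862423051509815793 · 281474976710656/48661191875666868481 = 281474976710656/17.
Numerically: E[X] ≈ 1.65574e+13.

E[X] = 2862423051509815793 · (8/17)^{16} = 281474976710656/17 ≈ 1.65574e+13.


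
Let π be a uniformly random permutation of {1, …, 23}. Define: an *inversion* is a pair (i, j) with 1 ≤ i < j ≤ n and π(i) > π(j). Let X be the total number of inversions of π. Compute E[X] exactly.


Write X = Σ X_I over the C(23, 2) = 253 pairs i < j, with X_I the indicator of one inversion.
There are 253 indicators.
For each fixed pair i < j, the values π(i) and π(j) are two distinct elements of {1, …, 23} in uniformly random order; by symmetry P[π(i) > π(j)] = 1/2.
By linearity: E[X] = 253 · (1/2) = C(23, 2) · (1/2) = 253/2 = 253/2 ≈ 126.50000.

E[X] = 253/2 = 126.50000.


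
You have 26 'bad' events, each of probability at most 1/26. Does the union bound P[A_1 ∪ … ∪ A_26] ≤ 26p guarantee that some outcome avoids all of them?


Union bound: P[∪_{i=1}^{26} A_i] ≤ Σ_i P[A_i] ≤ 26·p = 26·(1/26) = 1.
Numerically: 1 ≈ 1.00000.
Is 1 < 1? NO.
Since the bound 1 is ≥ 1, the union bound is uninformative here; it does NOT by itself certify existence.

26·p = 1 ≈ 1.00000; existence NOT certified by the union bound.


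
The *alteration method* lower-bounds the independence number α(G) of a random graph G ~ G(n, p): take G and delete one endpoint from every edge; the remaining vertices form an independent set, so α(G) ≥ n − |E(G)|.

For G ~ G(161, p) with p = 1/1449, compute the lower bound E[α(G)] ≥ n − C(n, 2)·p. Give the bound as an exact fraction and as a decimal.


E[|E(G)|] = C(161, 2)·p = 12880 · (1/1449) = 80/9.
E[α(G)] ≥ n − E[|E(G)|] = 161 − 80/9 = 1369/9.
Numerically: ≈ 152.111.
(This is only a lower bound; the true E[α(G)] may be larger.)

E[α(G)] ≥ 1369/9 ≈ 152.111.


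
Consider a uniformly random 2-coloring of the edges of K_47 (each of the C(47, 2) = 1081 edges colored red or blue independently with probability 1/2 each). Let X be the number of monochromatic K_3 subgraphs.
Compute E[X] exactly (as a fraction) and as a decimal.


Let X = Σ_S X_S over the C(47, 3) = 16215 subsets S of size 3, where X_S = 1 if the K_3 on S is monochromatic.
For a fixed S, the K_3 on S has C(3, 2) = 3 edges. P[all 3 edges red] = (1/2)^3, and likewise for blue, so P[monochromatic] = 2·(1/2)^3 = 2^{1 − 3} = 1/4.
Summing: E[X] = C(47, 3) · 2^{1 − 3} = 16215 · 1/4 = 16215/4.
Numerically: E[X] ≈ 4053.750.

E[X] = C(47,3)·2^(1−C(3,2)) = 16215/4 ≈ 4053.750.


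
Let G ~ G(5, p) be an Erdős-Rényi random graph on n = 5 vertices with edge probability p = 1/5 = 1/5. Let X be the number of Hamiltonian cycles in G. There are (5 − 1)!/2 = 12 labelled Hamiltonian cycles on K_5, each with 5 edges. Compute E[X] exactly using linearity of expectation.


K_5 has (5 − 1)!/2 = 12 labelled Hamiltonian cycles.
For each such Hamiltonian cycle H, let X_H = 1 if all 5 edges of H are present in G. Then P[X_H = 1] = p^{5} = (1/5)^{5} = 1/3125.
By linearity of expectation: E[X] = Σ_H E[X_H] = 12 · p^{5} = 12 · 1/3125 = 12/3125.
Numerically: E[X] ≈ 0.00384.

E[X] = 12 · (1/5)^{5} = 12/3125 ≈ 0.00384.


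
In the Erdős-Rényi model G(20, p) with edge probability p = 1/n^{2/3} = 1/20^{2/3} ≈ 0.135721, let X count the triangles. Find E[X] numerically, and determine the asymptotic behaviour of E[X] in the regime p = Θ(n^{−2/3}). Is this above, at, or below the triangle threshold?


Number of potential triangles: C(20, 3) = 1140.
Each occurs with probability p³ ≈ (0.135721)³ ≈ 2.50000000e-03.
By linearity: E[X] = C(20, 3)·p³ ≈ 1140 · 2.50000000e-03 ≈ 2.850000.
Since α = 2/3 < 1, p = c/n^{2/3} ≫ 1/n is above the triangle threshold p ~ 1/n. Asymptotically E[X] ~ (c³/6)·n^{3(1−α)} = (1³/6)·n^{1} → ∞; triangles are abundant w.h.p.

E[X] ≈ 2.850000; in regime p = Θ(1/n^{2/3}) E[X] diverges (above the triangle threshold p ~ 1/n).


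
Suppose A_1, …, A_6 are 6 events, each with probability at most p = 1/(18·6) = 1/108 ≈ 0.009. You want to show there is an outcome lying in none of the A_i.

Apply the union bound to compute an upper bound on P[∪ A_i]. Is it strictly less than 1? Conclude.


Union bound: P[∪_{i=1}^{6} A_i] ≤ Σ_i P[A_i] ≤ 6·p = 6·(1/108) = 1/18.
Numerically: 1/18 ≈ 0.056.
Is 1/18 < 1? YES.
Since P[∪ A_i] ≤ 1/18 < 1, the complement has P[∩ A_i^c] ≥ 1 − 1/18 = 17/18 > 0, so some outcome avoids every A_i.

6·p = 1/18 ≈ 0.056; existence CERTIFIED by the union bound.


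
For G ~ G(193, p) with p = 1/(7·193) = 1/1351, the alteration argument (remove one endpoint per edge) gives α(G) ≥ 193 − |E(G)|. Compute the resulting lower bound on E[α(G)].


E[|E(G)|] = C(193, 2)·p = 18528 · (1/1351) = 96/7.
E[α(G)] ≥ n − E[|E(G)|] = 193 − 96/7 = 1255/7.
Numerically: ≈ 179.2857.
(This is only a lower bound; the true E[α(G)] may be larger.)

E[α(G)] ≥ 1255/7 ≈ 179.2857.


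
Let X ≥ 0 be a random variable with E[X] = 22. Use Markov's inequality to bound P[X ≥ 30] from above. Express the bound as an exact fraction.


μ = E[X] = 22, a = 30.
Markov: P[X ≥ 30] ≤ μ/a = (22)/30 = 11/15.
Numerically: ≈ 0.73333.
(Since a = 30 > μ = 22.00000, the bound 11/15 is < 1 and informative.)

P[X ≥ 30] ≤ 11/15 ≈ 0.73333.


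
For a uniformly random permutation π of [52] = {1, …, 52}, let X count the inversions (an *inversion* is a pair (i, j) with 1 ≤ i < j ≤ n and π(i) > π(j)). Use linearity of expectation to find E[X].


Write X = Σ X_I over the C(52, 2) = 1326 pairs i < j, with X_I the indicator of one inversion.
There are 1326 indicators.
For each fixed pair i < j, the values π(i) and π(j) are two distinct elements of {1, …, 52} in uniformly random order; by symmetry P[π(i) > π(j)] = 1/2.
By linearity: E[X] = 1326 · (1/2) = C(52, 2) · (1/2) = 1326/2 = 663 ≈ 663.000.

E[X] = 663 = 663.000.


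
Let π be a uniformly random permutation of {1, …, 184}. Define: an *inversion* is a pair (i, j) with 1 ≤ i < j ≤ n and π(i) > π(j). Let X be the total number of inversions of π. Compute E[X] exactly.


Write X = Σ X_I over the C(184, 2) = 16836 pairs i < j, with X_I the indicator of one inversion.
There are 16836 indicators.
For each fixed pair i < j, the values π(i) and π(j) are two distinct elements of {1, …, 184} in uniformly random order; by symmetry P[π(i) > π(j)] = 1/2.
By linearity: E[X] = 16836 · (1/2) = C(184, 2) · (1/2) = 16836/2 = 8418 ≈ 8418.00000.

E[X] = 8418 = 8418.00000.


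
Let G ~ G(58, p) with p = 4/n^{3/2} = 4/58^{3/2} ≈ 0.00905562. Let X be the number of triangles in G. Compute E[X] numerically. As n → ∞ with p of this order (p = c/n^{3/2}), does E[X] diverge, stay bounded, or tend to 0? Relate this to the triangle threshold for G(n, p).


Number of potential triangles: C(58, 3) = 30856.
Each occurs with probability p³ ≈ (0.00905562)³ ≈ 7.42598389e-07.
By linearity: E[X] = C(58, 3)·p³ ≈ 30856 · 7.42598389e-07 ≈ 0.022914.
Since α = 3/2 > 1, p = c/n^{3/2} = o(1/n) is below the triangle threshold p ~ 1/n. Asymptotically E[X] ~ (c³/6)·n^{3(1−α)} = (4³/6)·n^{-1.5} → 0, so by Markov's inequality G has no triangles w.h.p.

E[X] ≈ 0.022914; in regime p = Θ(1/n^{3/2}) E[X] tends to 0 (below the triangle threshold p ~ 1/n).


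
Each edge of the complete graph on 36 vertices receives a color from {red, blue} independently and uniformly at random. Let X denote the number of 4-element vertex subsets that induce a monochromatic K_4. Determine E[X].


Let X = Σ_S X_S over the C(36, 4) = 58905 subsets S of size 4, where X_S = 1 if the K_4 on S is monochromatic.
For a fixed S, the K_4 on S has C(4, 2) = 6 edges. P[all 6 edges red] = (1/2)^6, and likewise for blue, so P[monochromatic] = 2·(1/2)^6 = 2^{1 − 6} = 1/32.
By linearity: E[X] = C(36, 4) · 2^{1 − 6} = 58905 · 1/32 = 58905/32.
Numerically: E[X] ≈ 1840.781250.

E[X] = C(36,4)·2^(1−C(4,2)) = 58905/32 ≈ 1840.781250.


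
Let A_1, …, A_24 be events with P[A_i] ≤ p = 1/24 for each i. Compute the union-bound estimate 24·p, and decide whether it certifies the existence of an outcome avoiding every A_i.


Union bound: P[∪_{i=1}^{24} A_i] ≤ Σ_i P[A_i] ≤ 24·p = 24·(1/24) = 1.
Numerically: 1 ≈ 1.000000.
Is 1 < 1? NO.
Since the bound 1 is ≥ 1, the union bound is uninformative here; it does NOT by itself certify existence.

24·p = 1 ≈ 1.000000; existence NOT certified by the union bound.


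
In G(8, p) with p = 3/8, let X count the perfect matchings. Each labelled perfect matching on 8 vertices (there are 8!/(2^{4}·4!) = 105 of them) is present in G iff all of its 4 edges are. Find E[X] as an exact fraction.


K_8 has 8!/(2^{4}·4!) = 105 labelled perfect matchings.
For each such perfect matching H, let X_H = 1 if all 4 edges of H are present in G. Then P[X_H = 1] = p^{4} = (3/8)^{4} = 81/4096.
By linearity of expectation: E[X] = Σ_H E[X_H] = 105 · p^{4} = 105 · 81/4096 = 8505/4096.
Numerically: E[X] ≈ 2.07642.

E[X] = 105 · (3/8)^{4} = 8505/4096 ≈ 2.07642.


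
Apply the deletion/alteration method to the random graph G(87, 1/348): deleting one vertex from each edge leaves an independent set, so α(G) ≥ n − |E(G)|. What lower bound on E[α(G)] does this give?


E[|E(G)|] = C(87, 2)·p = 3741 · (1/348) = 43/4.
E[α(G)] ≥ n − E[|E(G)|] = 87 − 43/4 = 305/4.
Numerically: ≈ 76.25000.
(This is only a lower bound; the true E[α(G)] may be larger.)

E[α(G)] ≥ 305/4 ≈ 76.25000.


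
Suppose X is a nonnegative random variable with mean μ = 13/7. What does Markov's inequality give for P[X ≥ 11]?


μ = E[X] = 13/7, a = 11.
Markov: P[X ≥ 11] ≤ μ/a = (13/7)/11 = 13/77.
Numerically: ≈ 0.168831.
(Since a = 11 > μ = 1.857143, the bound 13/77 is < 1 and informative.)

P[X ≥ 11] ≤ 13/77 ≈ 0.168831.


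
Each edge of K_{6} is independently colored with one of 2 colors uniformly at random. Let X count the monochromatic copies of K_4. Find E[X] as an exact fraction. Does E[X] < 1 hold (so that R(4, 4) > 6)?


E[X] = C(6, 4) · 2^{1 − 6} = 15 · 2^{−5} = 15/32.
As a reduced fraction: E[X] = 15/32 ≈ 0.4688.
Is E[X] < 1? YES.
Since E[X] < 1, there exists a 2-coloring of K_{6} with no monochromatic K_4; hence R(4, 4) > 6.

E[X] = 15/32 ≈ 0.4688; E[X] < 1, so R(4, 4) > 6.


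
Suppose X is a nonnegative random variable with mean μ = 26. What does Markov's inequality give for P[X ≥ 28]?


μ = E[X] = 26, a = 28.
Markov: P[X ≥ 28] ≤ μ/a = (26)/28 = 13/14.
Numerically: ≈ 0.92857.
(Since a = 28 > μ = 26.00000, the bound 13/14 is < 1 and informative.)

P[X ≥ 28] ≤ 13/14 ≈ 0.92857.


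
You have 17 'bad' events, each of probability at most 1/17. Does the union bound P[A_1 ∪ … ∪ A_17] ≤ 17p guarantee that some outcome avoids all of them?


Union bound: P[∪_{i=1}^{17} A_i] ≤ Σ_i P[A_i] ≤ 17·p = 17·(1/17) = 1.
Numerically: 1 ≈ 1.000.
Is 1 < 1? NO.
Since the bound 1 is ≥ 1, the union bound is uninformative here; it does NOT by itself certify existence.

17·p = 1 ≈ 1.000; existence NOT certified by the union bound.


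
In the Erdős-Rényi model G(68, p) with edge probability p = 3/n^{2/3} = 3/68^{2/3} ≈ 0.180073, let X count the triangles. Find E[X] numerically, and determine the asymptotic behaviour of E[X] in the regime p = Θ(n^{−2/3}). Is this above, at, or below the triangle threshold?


Number of potential triangles: C(68, 3) = 50116.
Each occurs with probability p³ ≈ (0.180073)³ ≈ 5.83910035e-03.
By linearity: E[X] = C(68, 3)·p³ ≈ 50116 · 5.83910035e-03 ≈ 292.632353.
Since α = 2/3 < 1, p = c/n^{2/3} ≫ 1/n is above the triangle threshold p ~ 1/n. Asymptotically E[X] ~ (c³/6)·n^{3(1−α)} = (3³/6)·n^{1} → ∞; triangles are abundant w.h.p.

E[X] ≈ 292.632353; in regime p = Θ(1/n^{2/3}) E[X] diverges (above the triangle threshold p ~ 1/n).


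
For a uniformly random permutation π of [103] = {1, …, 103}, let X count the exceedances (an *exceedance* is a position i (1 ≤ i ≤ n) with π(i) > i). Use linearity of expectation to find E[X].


Write X = Σ_{i=1}^{103} X_i, where X_i = 1_{π(i) > i}.
For each fixed i, π(i) is uniform over {1, …, 103} (marginal of a uniform permutation), so P[π(i) > i] = (n − i)/n. Summing: Σ_{i=1}^{103} (n − i)/n = (0 + 1 + … + 102)/103 = 103(103 − 1)/(2·103) = (103 − 1)/2.
Hence E[X] = Σ_{i=1}^{103} (103 − i)/103 = 51 ≈ 51.0000.

E[X] = 51 = 51.0000.


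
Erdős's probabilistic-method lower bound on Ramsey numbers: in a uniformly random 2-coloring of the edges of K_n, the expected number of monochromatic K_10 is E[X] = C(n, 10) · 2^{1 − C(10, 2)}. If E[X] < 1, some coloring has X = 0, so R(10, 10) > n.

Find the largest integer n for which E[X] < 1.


We need C(n, 10) · 2^{1 − 45} < 1, i.e. C(n, 10) < 2^{45 − 1} = 17592186044416.
Check values of n near the boundary:
  n = 94: C(94, 10) = 9041256841903; 9041256841903 < 17592186044416? YES
  n = 95: C(95, 10) = 10104934117421; 10104934117421 < 17592186044416? YES
  n = 96: C(96, 10) = 11279926456656; 11279926456656 < 17592186044416? YES
  n = 97: C(97, 10) = 12576469727536; 12576469727536 < 17592186044416? YES
  n = 98: C(98, 10) = 14005614014756; 14005614014756 < 17592186044416? YES
  n = 99: C(99, 10) = 15579278510796; 15579278510796 < 17592186044416? YES
  n = 100: C(100, 10) = 17310309456440; 17310309456440 < 17592186044416? YES
  n = 101: C(101, 10) = 19212541264840; 19212541264840 < 17592186044416? NO
  n = 102: C(102, 10) = 21300860967540; 21300860967540 < 17592186044416? NO
The largest n with C(n, 10) < 17592186044416 is n = 100 (where E[X] = 2163788682055/2199023255552 ≈ 0.983977). Hence R(10, 10) > 100, i.e. R(10, 10) ≥ 101.

Largest n = 100; hence R(10, 10) > 100.


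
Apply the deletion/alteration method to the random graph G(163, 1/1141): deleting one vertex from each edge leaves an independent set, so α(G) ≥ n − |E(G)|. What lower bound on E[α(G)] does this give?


E[|E(G)|] = C(163, 2)·p = 13203 · (1/1141) = 81/7.
E[α(G)] ≥ n − E[|E(G)|] = 163 − 81/7 = 1060/7.
Numerically: ≈ 151.428571.
(This is only a lower bound; the true E[α(G)] may be larger.)

E[α(G)] ≥ 1060/7 ≈ 151.428571.


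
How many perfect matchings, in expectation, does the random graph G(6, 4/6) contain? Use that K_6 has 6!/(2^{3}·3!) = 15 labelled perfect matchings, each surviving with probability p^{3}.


K_6 has 6!/(2^{3}·3!) = 15 labelled perfect matchings.
For each such perfect matching H, let X_H = 1 if all 3 edges of H are present in G. Then P[X_H = 1] = p^{3} = (2/3)^{3} = 8/27.
By linearity: E[X] = Σ_H E[X_H] = 15 · p^{3} = 15 · 8/27 = 40/9.
Numerically: E[X] ≈ 4.4444.

E[X] = 15 · (2/3)^{3} = 40/9 ≈ 4.4444.


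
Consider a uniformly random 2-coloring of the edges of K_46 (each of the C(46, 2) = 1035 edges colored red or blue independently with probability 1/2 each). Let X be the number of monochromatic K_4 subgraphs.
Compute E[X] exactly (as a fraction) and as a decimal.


Let X = Σ_S X_S over the C(46, 4) = 163185 subsets S of size 4, where X_S = 1 if the K_4 on S is monochromatic.
For a fixed S, the K_4 on S has C(4, 2) = 6 edges. P[all 6 edges red] = (1/2)^6, and likewise for blue, so P[monochromatic] = 2·(1/2)^6 = 2^{1 − 6} = 1/32.
By linearity of expectation: E[X] = C(46, 4) · 2^{1 − 6} = 163185 · 1/32 = 163185/32.
Numerically: E[X] ≈ 5099.5312.

E[X] = C(46,4)·2^(1−C(4,2)) = 163185/32 ≈ 5099.5312.


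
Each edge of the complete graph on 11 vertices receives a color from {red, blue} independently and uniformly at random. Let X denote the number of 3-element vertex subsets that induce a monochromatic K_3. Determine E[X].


Let X = Σ_S X_S over the C(11, 3) = 165 subsets S of size 3, where X_S = 1 if the K_3 on S is monochromatic.
For a fixed S, the K_3 on S has C(3, 2) = 3 edges. P[all 3 edges red] = (1/2)^3, and likewise for blue, so P[monochromatic] = 2·(1/2)^3 = 2^{1 − 3} = 1/4.
By linearity: E[X] = C(11, 3) · 2^{1 − 3} = 165 · 1/4 = 165/4.
Numerically: E[X] ≈ 41.25000.

E[X] = C(11,3)·2^(1−C(3,2)) = 165/4 ≈ 41.25000.


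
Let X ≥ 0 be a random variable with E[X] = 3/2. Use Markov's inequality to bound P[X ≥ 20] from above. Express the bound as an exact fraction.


μ = E[X] = 3/2, a = 20.
Markov: P[X ≥ 20] ≤ μ/a = (3/2)/20 = 3/40.
Numerically: ≈ 0.075.
(Since a = 20 > μ = 1.500, the bound 3/40 is < 1 and informative.)

P[X ≥ 20] ≤ 3/40 ≈ 0.075.


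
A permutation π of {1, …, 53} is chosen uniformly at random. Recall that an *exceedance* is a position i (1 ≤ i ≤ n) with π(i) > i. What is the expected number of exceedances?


Write X = Σ_{i=1}^{53} X_i, where X_i = 1_{π(i) > i}.
For each fixed i, π(i) is uniform over {1, …, 53} (marginal of a uniform permutation), so P[π(i) > i] = (n − i)/n. Summing: Σ_{i=1}^{53} (n − i)/n = (0 + 1 + … + 52)/53 = 53(53 − 1)/(2·53) = (53 − 1)/2.
Hence E[X] = Σ_{i=1}^{53} (53 − i)/53 = 26 ≈ 26.0000.

E[X] = 26 = 26.0000.


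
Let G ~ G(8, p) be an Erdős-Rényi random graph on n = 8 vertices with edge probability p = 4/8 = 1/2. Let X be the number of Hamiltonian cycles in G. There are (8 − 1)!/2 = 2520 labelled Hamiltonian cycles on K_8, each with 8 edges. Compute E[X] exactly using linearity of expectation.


K_8 has (8 − 1)!/2 = 2520 labelled Hamiltonian cycles.
For each such Hamiltonian cycle H, let X_H = 1 if all 8 edges of H are present in G. Then P[X_H = 1] = p^{8} = (1/2)^{8} = 1/256.
By linearity: E[X] = Σ_H E[X_H] = 2520 · p^{8} = 2520 · 1/256 = 315/32.
Numerically: E[X] ≈ 9.844.

E[X] = 2520 · (1/2)^{8} = 315/32 ≈ 9.844.


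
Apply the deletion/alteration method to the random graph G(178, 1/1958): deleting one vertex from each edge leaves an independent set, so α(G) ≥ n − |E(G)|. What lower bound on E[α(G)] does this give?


E[|E(G)|] = C(178, 2)·p = 15753 · (1/1958) = 177/22.
E[α(G)] ≥ n − E[|E(G)|] = 178 − 177/22 = 3739/22.
Numerically: ≈ 169.9545.
(This is only a lower bound; the true E[α(G)] may be larger.)

E[α(G)] ≥ 3739/22 ≈ 169.9545.


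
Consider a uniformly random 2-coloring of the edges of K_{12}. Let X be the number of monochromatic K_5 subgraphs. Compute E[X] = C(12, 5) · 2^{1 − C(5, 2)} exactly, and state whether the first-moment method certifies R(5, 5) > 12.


E[X] = C(12, 5) · 2^{1 − 10} = 792 · 2^{−9} = 792/512.
As a reduced fraction: E[X] = 99/64 ≈ 1.5468750.
Is E[X] < 1? NO.
Since E[X] ≥ 1, the first-moment bound is inconclusive at n = 12; it does NOT by itself certify R(5, 5) > 12.

E[X] = 99/64 ≈ 1.5468750; E[X] ≥ 1; first-moment method inconclusive here.


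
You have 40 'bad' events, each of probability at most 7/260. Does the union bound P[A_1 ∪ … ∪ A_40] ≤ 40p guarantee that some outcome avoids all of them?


Union bound: P[∪_{i=1}^{40} A_i] ≤ Σ_i P[A_i] ≤ 40·p = 40·(7/260) = 14/13.
Numerically: 14/13 ≈ 1.0769231.
Is 14/13 < 1? NO.
Since the bound 14/13 is ≥ 1, the union bound is uninformative here; it does NOT by itself certify existence.

40·p = 14/13 ≈ 1.0769231; existence NOT certified by the union bound.


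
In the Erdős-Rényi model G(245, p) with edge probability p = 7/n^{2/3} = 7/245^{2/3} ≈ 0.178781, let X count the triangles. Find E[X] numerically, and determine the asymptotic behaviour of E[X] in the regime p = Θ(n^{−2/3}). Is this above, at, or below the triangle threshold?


Number of potential triangles: C(245, 3) = 2421090.
Each occurs with probability p³ ≈ (0.178781)³ ≈ 5.71428571e-03.
By linearity: E[X] = C(245, 3)·p³ ≈ 2421090 · 5.71428571e-03 ≈ 13834.800000.
Since α = 2/3 < 1, p = c/n^{2/3} ≫ 1/n is above the triangle threshold p ~ 1/n. Asymptotically E[X] ~ (c³/6)·n^{3(1−α)} = (7³/6)·n^{1} → ∞; triangles are abundant w.h.p.

E[X] ≈ 13834.800000; in regime p = Θ(1/n^{2/3}) E[X] diverges (above the triangle threshold p ~ 1/n).


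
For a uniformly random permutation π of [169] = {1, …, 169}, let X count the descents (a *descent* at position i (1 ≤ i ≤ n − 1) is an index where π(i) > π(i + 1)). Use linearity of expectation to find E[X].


Write X = Σ X_I over i = 1, …, 168, with X_I the indicator of one descent.
There are 168 indicators.
For each fixed i, the pair (π(i), π(i+1)) is a uniformly random ordered pair of distinct values from {1, …, 169}; by symmetry P[π(i) > π(i+1)] = 1/2.
By linearity: E[X] = 168 · (1/2) = (169 − 1) · (1/2) = 84 ≈ 84.000000.

E[X] = 84 = 84.000000.


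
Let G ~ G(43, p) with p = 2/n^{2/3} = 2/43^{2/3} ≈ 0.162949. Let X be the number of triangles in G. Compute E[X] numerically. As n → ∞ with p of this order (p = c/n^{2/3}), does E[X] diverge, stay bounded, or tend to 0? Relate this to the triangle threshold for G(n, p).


Number of potential triangles: C(43, 3) = 12341.
Each occurs with probability p³ ≈ (0.162949)³ ≈ 4.32666306e-03.
By linearity: E[X] = C(43, 3)·p³ ≈ 12341 · 4.32666306e-03 ≈ 53.395349.
Since α = 2/3 < 1, p = c/n^{2/3} ≫ 1/n is above the triangle threshold p ~ 1/n. Asymptotically E[X] ~ (c³/6)·n^{3(1−α)} = (2³/6)·n^{1} → ∞; triangles are abundant w.h.p.

E[X] ≈ 53.395349; in regime p = Θ(1/n^{2/3}) E[X] diverges (above the triangle threshold p ~ 1/n).


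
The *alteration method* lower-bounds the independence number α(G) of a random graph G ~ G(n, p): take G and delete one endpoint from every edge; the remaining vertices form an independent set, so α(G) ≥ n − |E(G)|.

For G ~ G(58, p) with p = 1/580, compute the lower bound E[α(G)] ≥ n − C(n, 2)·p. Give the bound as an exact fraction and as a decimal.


E[|E(G)|] = C(58, 2)·p = 1653 · (1/580) = 57/20.
E[α(G)] ≥ n − E[|E(G)|] = 58 − 57/20 = 1103/20.
Numerically: ≈ 55.150000.
(This is only a lower bound; the true E[α(G)] may be larger.)

E[α(G)] ≥ 1103/20 ≈ 55.150000.


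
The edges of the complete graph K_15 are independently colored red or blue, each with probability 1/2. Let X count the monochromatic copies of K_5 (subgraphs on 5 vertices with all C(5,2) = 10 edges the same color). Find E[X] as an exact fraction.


Let X = Σ_S X_S over the C(15, 5) = 3003 subsets S of size 5, where X_S = 1 if the K_5 on S is monochromatic.
For a fixed S, the K_5 on S has C(5, 2) = 10 edges. P[all 10 edges red] = (1/2)^10, and likewise for blue, so P[monochromatic] = 2·(1/2)^10 = 2^{1 − 10} = 1/512.
By linearity of expectation: E[X] = C(15, 5) · 2^{1 − 10} = 3003 · 1/512 = 3003/512.
Numerically: E[X] ≈ 5.86523.

E[X] = C(15,5)·2^(1−C(5,2)) = 3003/512 ≈ 5.86523.


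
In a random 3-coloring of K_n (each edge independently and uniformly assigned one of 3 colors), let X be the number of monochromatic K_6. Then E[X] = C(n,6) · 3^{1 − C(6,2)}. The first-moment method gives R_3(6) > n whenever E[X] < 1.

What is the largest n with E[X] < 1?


We need C(n, 6) · 3^{1 − 15} < 1, i.e. C(n, 6) < 3^{15 − 1} = 4782969.
Check values of n near the boundary:
  n = 38: C(38, 6) = 2760681; 2760681 < 4782969? YES
  n = 39: C(39, 6) = 3262623; 3262623 < 4782969? YES
  n = 40: C(40, 6) = 3838380; 3838380 < 4782969? YES
  n = 41: C(41, 6) = 4496388; 4496388 < 4782969? YES
  n = 42: C(42, 6) = 5245786; 5245786 < 4782969? NO
  n = 43: C(43, 6) = 6096454; 6096454 < 4782969? NO
The largest n with C(n, 6) < 4782969 is n = 41 (where E[X] = 1498796/1594323 ≈ 0.94008). Hence R_3(6) > 41, i.e. R_3(6) ≥ 42.

Largest n = 41; hence R_3(6) > 41.


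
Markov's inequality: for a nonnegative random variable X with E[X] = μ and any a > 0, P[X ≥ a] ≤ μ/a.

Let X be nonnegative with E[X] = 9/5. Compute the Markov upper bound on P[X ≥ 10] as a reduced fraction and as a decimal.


μ = E[X] = 9/5, a = 10.
Markov: P[X ≥ 10] ≤ μ/a = (9/5)/10 = 9/50.
Numerically: ≈ 0.18000.
(Since a = 10 > μ = 1.80000, the bound 9/50 is < 1 and informative.)

P[X ≥ 10] ≤ 9/50 ≈ 0.18000.


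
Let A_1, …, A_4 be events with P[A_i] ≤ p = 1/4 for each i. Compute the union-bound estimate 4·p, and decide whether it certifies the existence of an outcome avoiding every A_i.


Union bound: P[∪_{i=1}^{4} A_i] ≤ Σ_i P[A_i] ≤ 4·p = 4·(1/4) = 1.
Numerically: 1 ≈ 1.0000.
Is 1 < 1? NO.
Since the bound 1 is ≥ 1, the union bound is uninformative here; it does NOT by itself certify existence.

4·p = 1 ≈ 1.0000; existence NOT certified by the union bound.


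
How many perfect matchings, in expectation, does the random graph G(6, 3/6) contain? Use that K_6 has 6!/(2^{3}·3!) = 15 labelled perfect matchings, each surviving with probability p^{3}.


K_6 has 6!/(2^{3}·3!) = 15 labelled perfect matchings.
For each such perfect matching H, let X_H = 1 if all 3 edges of H are present in G. Then P[X_H = 1] = p^{3} = (1/2)^{3} = 1/8.
By linearity of expectation: E[X] = Σ_H E[X_H] = 15 · p^{3} = 15 · 1/8 = 15/8.
Numerically: E[X] ≈ 1.875.

E[X] = 15 · (1/2)^{3} = 15/8 ≈ 1.875.


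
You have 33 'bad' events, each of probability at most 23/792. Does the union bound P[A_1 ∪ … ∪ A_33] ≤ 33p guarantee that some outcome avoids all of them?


Union bound: P[∪_{i=1}^{33} A_i] ≤ Σ_i P[A_i] ≤ 33·p = 33·(23/792) = 23/24.
Numerically: 23/24 ≈ 0.9583333.
Is 23/24 < 1? YES.
Since P[∪ A_i] ≤ 23/24 < 1, the complement has P[∩ A_i^c] ≥ 1 − 23/24 = 1/24 > 0, so some outcome avoids every A_i.

33·p = 23/24 ≈ 0.9583333; existence CERTIFIED by the union bound.


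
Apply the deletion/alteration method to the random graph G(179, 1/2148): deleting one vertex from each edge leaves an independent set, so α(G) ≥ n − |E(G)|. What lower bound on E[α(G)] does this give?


E[|E(G)|] = C(179, 2)·p = 15931 · (1/2148) = 89/12.
E[α(G)] ≥ n − E[|E(G)|] = 179 − 89/12 = 2059/12.
Numerically: ≈ 171.583333.
(This is only a lower bound; the true E[α(G)] may be larger.)

E[α(G)] ≥ 2059/12 ≈ 171.583333.


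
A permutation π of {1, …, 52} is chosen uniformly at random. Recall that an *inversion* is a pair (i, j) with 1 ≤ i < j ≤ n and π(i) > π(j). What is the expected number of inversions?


Write X = Σ X_I over the C(52, 2) = 1326 pairs i < j, with X_I the indicator of one inversion.
There are 1326 indicators.
For each fixed pair i < j, the values π(i) and π(j) are two distinct elements of {1, …, 52} in uniformly random order; by symmetry P[π(i) > π(j)] = 1/2.
By linearity: E[X] = 1326 · (1/2) = C(52, 2) · (1/2) = 1326/2 = 663 ≈ 663.000000.

E[X] = 663 = 663.000000.


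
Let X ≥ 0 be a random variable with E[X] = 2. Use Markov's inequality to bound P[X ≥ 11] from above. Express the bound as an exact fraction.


μ = E[X] = 2, a = 11.
Markov: P[X ≥ 11] ≤ μ/a = (2)/11 = 2/11.
Numerically: ≈ 0.182.
(Since a = 11 > μ = 2.000, the bound 2/11 is < 1 and informative.)

P[X ≥ 11] ≤ 2/11 ≈ 0.182.


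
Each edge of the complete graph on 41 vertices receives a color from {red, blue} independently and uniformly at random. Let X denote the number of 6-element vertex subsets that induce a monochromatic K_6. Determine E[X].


Let X = Σ_S X_S over the C(41, 6) = 4496388 subsets S of size 6, where X_S = 1 if the K_6 on S is monochromatic.
For a fixed S, the K_6 on S has C(6, 2) = 15 edges. P[all 15 edges red] = (1/2)^15, and likewise for blue, so P[monochromatic] = 2·(1/2)^15 = 2^{1 − 15} = 1/16384.
By linearity: E[X] = C(41, 6) · 2^{1 − 15} = 4496388 · 1/16384 = 1124097/4096.
Numerically: E[X] ≈ 274.437744.

E[X] = C(41,6)·2^(1−C(6,2)) = 1124097/4096 ≈ 274.437744.


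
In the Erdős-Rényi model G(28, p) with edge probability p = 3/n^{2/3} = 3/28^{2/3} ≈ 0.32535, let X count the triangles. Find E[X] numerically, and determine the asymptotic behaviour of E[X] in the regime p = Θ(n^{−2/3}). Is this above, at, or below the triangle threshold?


Number of potential triangles: C(28, 3) = 3276.
Each occurs with probability p³ ≈ (0.32535)³ ≈ 3.4438776e-02.
By linearity: E[X] = C(28, 3)·p³ ≈ 3276 · 3.4438776e-02 ≈ 112.82143.
Since α = 2/3 < 1, p = c/n^{2/3} ≫ 1/n is above the triangle threshold p ~ 1/n. Asymptotically E[X] ~ (c³/6)·n^{3(1−α)} = (3³/6)·n^{1} → ∞; triangles are abundant w.h.p.

E[X] ≈ 112.82143; in regime p = Θ(1/n^{2/3}) E[X] diverges (above the triangle threshold p ~ 1/n).


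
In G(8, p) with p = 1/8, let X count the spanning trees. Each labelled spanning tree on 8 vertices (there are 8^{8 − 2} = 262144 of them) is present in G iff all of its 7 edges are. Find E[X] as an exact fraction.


K_8 has 8^{8 − 2} = 262144 labelled spanning trees.
For each such spanning tree H, let X_H = 1 if all 7 edges of H are present in G. Then P[X_H = 1] = p^{7} = (1/8)^{7} = 1/2097152.
By linearity: E[X] = Σ_H E[X_H] = 262144 · p^{7} = 262144 · 1/2097152 = 1/8.
Numerically: E[X] ≈ 0.125.

E[X] = 262144 · (1/8)^{7} = 1/8 ≈ 0.125.


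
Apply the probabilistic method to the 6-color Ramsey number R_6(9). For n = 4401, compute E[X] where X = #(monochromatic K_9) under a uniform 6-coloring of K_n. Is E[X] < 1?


E[X] = C(4401, 9) · 6^{1 − 36} = 1692951372410676096134752050 · 6^{−35} = 1692951372410676096134752050/1719070799748422591028658176.
As a reduced fraction: E[X] = 282158562068446016022458675/286511799958070431838109696 ≈ 0.984806.
Is E[X] < 1? YES.
Since E[X] < 1, there exists a 6-coloring of K_{4401} with no monochromatic K_9; hence R_6(9) > 4401.

E[X] = 282158562068446016022458675/286511799958070431838109696 ≈ 0.984806; E[X] < 1, so R_6(9) > 4401.


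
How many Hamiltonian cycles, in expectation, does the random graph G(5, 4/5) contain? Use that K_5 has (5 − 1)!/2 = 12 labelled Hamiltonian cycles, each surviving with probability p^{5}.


K_5 has (5 − 1)!/2 = 12 labelled Hamiltonian cycles.
For each such Hamiltonian cycle H, let X_H = 1 if all 5 edges of H are present in G. Then P[X_H = 1] = p^{5} = (4/5)^{5} = 1024/3125.
Summing the indicators: E[X] = Σ_H E[X_H] = 12 · p^{5} = 12 · 1024/3125 = 12288/3125.
Numerically: E[X] ≈ 3.9322.

E[X] = 12 · (4/5)^{5} = 12288/3125 ≈ 3.9322.


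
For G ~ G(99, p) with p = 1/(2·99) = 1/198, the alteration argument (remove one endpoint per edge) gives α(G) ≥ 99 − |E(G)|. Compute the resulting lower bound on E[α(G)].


E[|E(G)|] = C(99, 2)·p = 4851 · (1/198) = 49/2.
E[α(G)] ≥ n − E[|E(G)|] = 99 − 49/2 = 149/2.
Numerically: ≈ 74.5000.
(This is only a lower bound; the true E[α(G)] may be larger.)

E[α(G)] ≥ 149/2 ≈ 74.5000.


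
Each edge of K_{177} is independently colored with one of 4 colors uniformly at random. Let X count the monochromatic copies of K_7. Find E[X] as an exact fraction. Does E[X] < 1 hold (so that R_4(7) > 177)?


E[X] = C(177, 7) · 4^{1 − 21} = 957664425960 · 4^{−20} = 957664425960/1099511627776.
As a reduced fraction: E[X] = 119708053245/137438953472 ≈ 0.8710.
Is E[X] < 1? YES.
Since E[X] < 1, there exists a 4-coloring of K_{177} with no monochromatic K_7; hence R_4(7) > 177.

E[X] = 119708053245/137438953472 ≈ 0.8710; E[X] < 1, so R_4(7) > 177.


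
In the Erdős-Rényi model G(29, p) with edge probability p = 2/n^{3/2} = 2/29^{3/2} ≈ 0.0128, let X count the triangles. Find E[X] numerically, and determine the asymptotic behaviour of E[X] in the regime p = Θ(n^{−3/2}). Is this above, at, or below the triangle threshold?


Number of potential triangles: C(29, 3) = 3654.
Each occurs with probability p³ ≈ (0.0128)³ ≈ 2.10039e-06.
By linearity: E[X] = C(29, 3)·p³ ≈ 3654 · 2.10039e-06 ≈ 0.008.
Since α = 3/2 > 1, p = c/n^{3/2} = o(1/n) is below the triangle threshold p ~ 1/n. Asymptotically E[X] ~ (c³/6)·n^{3(1−α)} = (2³/6)·n^{-1.5} → 0, so by Markov's inequality G has no triangles w.h.p.

E[X] ≈ 0.008; in regime p = Θ(1/n^{3/2}) E[X] tends to 0 (below the triangle threshold p ~ 1/n).


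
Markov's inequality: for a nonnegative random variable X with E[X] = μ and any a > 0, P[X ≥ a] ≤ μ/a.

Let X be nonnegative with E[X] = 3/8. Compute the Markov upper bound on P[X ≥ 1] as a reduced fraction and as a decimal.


μ = E[X] = 3/8, a = 1.
Markov: P[X ≥ 1] ≤ μ/a = (3/8)/1 = 3/8.
Numerically: ≈ 0.37500.
(Since a = 1 > μ = 0.37500, the bound 3/8 is < 1 and informative.)

P[X ≥ 1] ≤ 3/8 ≈ 0.37500.


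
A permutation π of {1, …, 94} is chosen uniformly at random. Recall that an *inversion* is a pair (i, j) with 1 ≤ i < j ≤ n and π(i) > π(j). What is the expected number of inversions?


Write X = Σ X_I over the C(94, 2) = 4371 pairs i < j, with X_I the indicator of one inversion.
There are 4371 indicators.
For each fixed pair i < j, the values π(i) and π(j) are two distinct elements of {1, …, 94} in uniformly random order; by symmetry P[π(i) > π(j)] = 1/2.
By linearity: E[X] = 4371 · (1/2) = C(94, 2) · (1/2) = 4371/2 = 4371/2 ≈ 2185.500.

E[X] = 4371/2 = 2185.500.


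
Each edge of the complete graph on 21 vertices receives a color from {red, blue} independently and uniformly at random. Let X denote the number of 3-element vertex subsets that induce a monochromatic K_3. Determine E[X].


Let X = Σ_S X_S over the C(21, 3) = 1330 subsets S of size 3, where X_S = 1 if the K_3 on S is monochromatic.
For a fixed S, the K_3 on S has C(3, 2) = 3 edges. P[all 3 edges red] = (1/2)^3, and likewise for blue, so P[monochromatic] = 2·(1/2)^3 = 2^{1 − 3} = 1/4.
By linearity: E[X] = C(21, 3) · 2^{1 − 3} = 1330 · 1/4 = 665/2.
Numerically: E[X] ≈ 332.500000.

E[X] = C(21,3)·2^(1−C(3,2)) = 665/2 ≈ 332.500000.


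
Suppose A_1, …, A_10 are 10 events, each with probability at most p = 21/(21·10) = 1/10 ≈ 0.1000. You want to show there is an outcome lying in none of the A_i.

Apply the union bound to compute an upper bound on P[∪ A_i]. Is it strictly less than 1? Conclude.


Union bound: P[∪_{i=1}^{10} A_i] ≤ Σ_i P[A_i] ≤ 10·p = 10·(1/10) = 1.
Numerically: 1 ≈ 1.0000.
Is 1 < 1? NO.
Since the bound 1 is ≥ 1, the union bound is uninformative here; it does NOT by itself certify existence.

10·p = 1 ≈ 1.0000; existence NOT certified by the union bound.


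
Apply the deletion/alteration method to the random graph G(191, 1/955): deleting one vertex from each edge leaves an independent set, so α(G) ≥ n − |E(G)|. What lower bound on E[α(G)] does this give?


E[|E(G)|] = C(191, 2)·p = 18145 · (1/955) = 19.
E[α(G)] ≥ n − E[|E(G)|] = 191 − 19 = 172.
Numerically: ≈ 172.000.
(This is only a lower bound; the true E[α(G)] may be larger.)

E[α(G)] ≥ 172 ≈ 172.000.


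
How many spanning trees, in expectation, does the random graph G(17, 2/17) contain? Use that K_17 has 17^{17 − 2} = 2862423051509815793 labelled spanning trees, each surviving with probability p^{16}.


K_17 has 17^{17 − 2} = 2862423051509815793 labelled spanning trees.
For each such spanning tree H, let X_H = 1 if all 16 edges of H are present in G. Then P[X_H = 1] = p^{16} = (2/17)^{16} = 65536/48661191875666868481.
By linearity: E[X] = Σ_H E[X_H] = 2862423051509815793 · p^{16} = 2862423051509815793 · 65536/48661191875666868481 = 65536/17.
Numerically: E[X] ≈ 3.86e+03.

E[X] = 2862423051509815793 · (2/17)^{16} = 65536/17 ≈ 3.86e+03.


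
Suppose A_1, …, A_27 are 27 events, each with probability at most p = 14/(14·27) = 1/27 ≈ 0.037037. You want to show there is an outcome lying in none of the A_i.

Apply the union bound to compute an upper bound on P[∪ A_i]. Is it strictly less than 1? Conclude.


Union bound: P[∪_{i=1}^{27} A_i] ≤ Σ_i P[A_i] ≤ 27·p = 27·(1/27) = 1.
Numerically: 1 ≈ 1.000000.
Is 1 < 1? NO.
Since the bound 1 is ≥ 1, the union bound is uninformative here; it does NOT by itself certify existence.

27·p = 1 ≈ 1.000000; existence NOT certified by the union bound.


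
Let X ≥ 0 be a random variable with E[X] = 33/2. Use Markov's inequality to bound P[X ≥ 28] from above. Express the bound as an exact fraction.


μ = E[X] = 33/2, a = 28.
Markov: P[X ≥ 28] ≤ μ/a = (33/2)/28 = 33/56.
Numerically: ≈ 0.589286.
(Since a = 28 > μ = 16.500000, the bound 33/56 is < 1 and informative.)

P[X ≥ 28] ≤ 33/56 ≈ 0.589286.


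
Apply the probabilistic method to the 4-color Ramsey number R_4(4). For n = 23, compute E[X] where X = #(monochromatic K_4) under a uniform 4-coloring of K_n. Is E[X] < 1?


E[X] = C(23, 4) · 4^{1 − 6} = 8855 · 4^{−5} = 8855/1024.
As a reduced fraction: E[X] = 8855/1024 ≈ 8.64746.
Is E[X] < 1? NO.
Since E[X] ≥ 1, the first-moment bound is inconclusive at n = 23; it does NOT by itself certify R_4(4) > 23.

E[X] = 8855/1024 ≈ 8.64746; E[X] ≥ 1; first-moment method inconclusive here.


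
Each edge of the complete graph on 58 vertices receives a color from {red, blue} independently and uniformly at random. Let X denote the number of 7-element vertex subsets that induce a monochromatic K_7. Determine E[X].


Let X = Σ_S X_S over the C(58, 7) = 300674088 subsets S of size 7, where X_S = 1 if the K_7 on S is monochromatic.
For a fixed S, the K_7 on S has C(7, 2) = 21 edges. P[all 21 edges red] = (1/2)^21, and likewise for blue, so P[monochromatic] = 2·(1/2)^21 = 2^{1 − 21} = 1/1048576.
By linearity of expectation: E[X] = C(58, 7) · 2^{1 − 21} = 300674088 · 1/1048576 = 37584261/131072.
Numerically: E[X] ≈ 286.74516.

E[X] = C(58,7)·2^(1−C(7,2)) = 37584261/131072 ≈ 286.74516.
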